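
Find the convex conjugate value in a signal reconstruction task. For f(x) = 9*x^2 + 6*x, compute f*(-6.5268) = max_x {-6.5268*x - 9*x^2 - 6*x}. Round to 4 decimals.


f*(y) = sup_x {y*x - a*x^2 - b*x} = sup_x {(y-b)*x - a*x^2}
FOC: (y - b) - 2a*x = 0 => x* = (y - b)/(2a)
x* = (-6.5268 - 6)/(2*9) = -0.6959
f*(-6.5268) = (y-b)^2/(4a) = (-6.5268 - 6)^2/(4*9)
= 156.9207/36 = 4.3589


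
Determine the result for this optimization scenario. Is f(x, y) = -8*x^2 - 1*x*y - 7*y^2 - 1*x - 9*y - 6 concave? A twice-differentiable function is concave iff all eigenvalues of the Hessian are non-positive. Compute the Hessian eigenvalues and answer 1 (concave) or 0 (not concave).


The Hessian of f(x,y) = -8*x^2 - 1*x*y - 7*y^2 - 1*x - 9*y - 6 is:
H = [[-16, -1], [-1, -14]]
Trace = -16 - 14 = -30
Determinant = -16*-14 - (-1)^2 = 223
Discriminant = (-30)^2 - 4*223 = 8.0
Eigenvalues: lambda_1 = -16.4142, lambda_2 = -13.5858
The function is concave.

1


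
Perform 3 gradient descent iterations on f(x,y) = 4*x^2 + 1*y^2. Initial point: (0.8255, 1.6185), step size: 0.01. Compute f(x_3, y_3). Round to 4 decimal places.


Gradient descent on f(x,y) = 4*x^2 + 1*y^2.
Starting point: (0.8255, 1.6185), alpha = 0.01
Step 1: grad_x = 2*4*0.8255 = 6.604, grad_y = 2*1*1.6185 = 3.237
  x_1 = 0.8255 - 0.01*6.604 = 0.7595
  y_1 = 1.6185 - 0.01*3.237 = 1.5861
Step 2: grad_x = 2*4*0.7595 = 6.0757, grad_y = 2*1*1.5861 = 3.1723
  x_2 = 0.7595 - 0.01*6.0757 = 0.6987
  y_2 = 1.5861 - 0.01*3.1723 = 1.5544
Step 3: grad_x = 2*4*0.6987 = 5.5896, grad_y = 2*1*1.5544 = 3.1088
  x_3 = 0.6987 - 0.01*5.5896 = 0.6428
  y_3 = 1.5544 - 0.01*3.1088 = 1.5233
f(0.6428, 1.5233) = 4*0.6428^2 + 1*1.5233^2 = 3.9733


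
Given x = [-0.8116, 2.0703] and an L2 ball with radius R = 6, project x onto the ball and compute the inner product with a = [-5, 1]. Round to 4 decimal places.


Step 1: Compute ||x|| (intermediates to 6 decimals).
||x|| = sqrt((-0.8116)^2 + 2.0703^2) = 2.223699
Step 2: Project.
Since ||x|| <= R, proj = x (no scaling needed).
proj(x) = [-0.8116, 2.0703]
Step 3: Dot product.
a^T * proj(x) = -5*(-0.8116) + 1*2.0703 = 6.1283


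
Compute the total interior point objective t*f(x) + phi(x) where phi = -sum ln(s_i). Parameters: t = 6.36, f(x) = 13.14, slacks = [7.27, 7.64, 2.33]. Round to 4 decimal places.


Step 1: Compute log-barrier.
ln values: [1.9838, 2.0334, 0.8459]
phi = -(1.9838 + 2.0334 + 0.8459) = -4.863
Step 2: Compute augmented objective.
t*f(x) = 6.36*13.14 = 83.5704
Total = 83.5704 - 4.863 = 78.7074


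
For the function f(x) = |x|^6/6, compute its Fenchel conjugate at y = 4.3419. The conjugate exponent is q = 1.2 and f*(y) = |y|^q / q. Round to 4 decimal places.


The conjugate exponent q satisfies 1/p + 1/q = 1.
p = 6, so q = 6/(6 - 1) = 1.2
|y|^q = 4.3419^1.2 = 5.8239
f*(4.3419) = 5.8239 / 1.2 = 4.8533


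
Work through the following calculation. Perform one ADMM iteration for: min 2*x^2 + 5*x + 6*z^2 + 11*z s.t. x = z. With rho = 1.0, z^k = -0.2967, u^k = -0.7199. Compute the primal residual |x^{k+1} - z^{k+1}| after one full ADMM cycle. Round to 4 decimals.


ADMM iteration with rho = 1.0, z^k = -0.2967, u^k = -0.7199
Step 1: x-update.
Minimize 2*x^2 + 5*x + (1.0/2)*(x + 0.2967 - 0.7199)^2
FOC: (2*2 + 1.0)*x = -5 + 1.0*(-0.2967 + 0.7199)
x^{k+1} = -0.9154
Step 2: z-update.
Minimize 6*z^2 + 11*z + (1.0/2)*(-0.9154 - z - 0.7199)^2
FOC: (2*6 + 1.0)*z = -11 + 1.0*(-0.9154 - 0.7199)
z^{k+1} = -0.9719
Step 3: u-update.
u^{k+1} = -0.7199 - 0.9154 + 0.9719 = -0.6633
Step 4: Primal residual = |-0.9154 + 0.9719| = 0.0566


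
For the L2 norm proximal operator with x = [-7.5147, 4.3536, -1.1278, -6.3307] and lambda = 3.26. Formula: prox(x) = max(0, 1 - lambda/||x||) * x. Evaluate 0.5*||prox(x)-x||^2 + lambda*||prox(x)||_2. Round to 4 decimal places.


Step 1: Compute ||x||.
||x|| = 10.8062
Step 2: Compute scaling factor.
scale = max(0, 1 - 3.26/10.8062) = 0.6983
Step 3: prox(x) = [-5.2477, 3.0402, -0.7876, -4.4209]
||prox(x)|| = 7.5462
Step 4: Proximal objective.
0.5*||prox-x||^2 = 5.3138
lambda*||prox|| = 24.6006
Total = 29.9145


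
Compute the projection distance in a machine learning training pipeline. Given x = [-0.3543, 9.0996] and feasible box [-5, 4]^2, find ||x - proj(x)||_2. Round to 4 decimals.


Project each component onto [-5, 4].
clip(-0.3543) = -0.3543, clip(9.0996) = 4.0
Projection = [-0.3543, 4.0]
Squared diffs: [0.0, 26.0059]
Distance = sqrt(26.0059) = 5.0996


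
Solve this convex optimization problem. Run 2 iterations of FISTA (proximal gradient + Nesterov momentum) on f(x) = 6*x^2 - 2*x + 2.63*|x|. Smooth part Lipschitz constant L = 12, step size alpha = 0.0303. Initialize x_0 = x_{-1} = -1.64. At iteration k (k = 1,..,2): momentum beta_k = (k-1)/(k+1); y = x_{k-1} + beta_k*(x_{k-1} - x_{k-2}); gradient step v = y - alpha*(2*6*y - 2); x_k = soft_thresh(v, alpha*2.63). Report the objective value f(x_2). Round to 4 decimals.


FISTA on f(x) = 6*x^2 - 2*x + 2.63*|x|
L = 12, alpha = 0.0303
Iteration 1: beta = 0.0, y = -1.64 + 0.0*(-1.64 + 1.64) = -1.64
  grad(y) = -21.68, v = y - alpha*grad = -0.9831
  prox(v) = soft_thresh(-0.9831, 0.0797) = -0.9034
Iteration 2: beta = 0.3333, y = -0.9034 + 0.3333*(-0.9034 + 1.64) = -0.6579
  grad(y) = -9.8945, v = y - alpha*grad = -0.3581
  prox(v) = soft_thresh(-0.3581, 0.0797) = -0.2784
f(x_2) = 6*(-0.2784)^2 - 2*(-0.2784) + 2.63*|-0.2784| = 1.7539


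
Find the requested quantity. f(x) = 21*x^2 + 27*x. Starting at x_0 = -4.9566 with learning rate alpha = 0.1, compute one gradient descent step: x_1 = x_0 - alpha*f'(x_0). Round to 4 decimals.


We compute the gradient at x_0 and apply the update.
f'(x) = 42*x + 27
f'(-4.9566) = 42*-4.9566 + 27 = -181.1772
x_1 = -4.9566 - 0.1*-181.1772 = 13.1611


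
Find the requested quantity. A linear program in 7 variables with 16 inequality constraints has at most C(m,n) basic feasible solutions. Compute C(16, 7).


Each vertex corresponds to some choice of n active constraints out of m, so the number of vertices is at most C(m, n) = m! / (n!(m-n)!).
m = 16, n = 7
Numerator: 16 * 15 * 14 * 13 * 12 * 11 * 10
Denominator: 7! = 5040
C(16, 7) = 11440


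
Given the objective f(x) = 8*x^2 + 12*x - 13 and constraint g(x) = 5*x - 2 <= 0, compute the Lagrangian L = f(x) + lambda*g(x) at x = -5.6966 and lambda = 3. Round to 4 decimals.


Step 1: Evaluate f(x).
f(-5.6966) = 8*(-5.6966)^2 + 12*(-5.6966) - 13 = 178.2508
Step 2: Evaluate g(x).
g(-5.6966) = 5*-5.6966 - 2 = -30.483
Step 3: Compute Lagrangian.
L = 178.2508 + 3*-30.483 = 86.8018


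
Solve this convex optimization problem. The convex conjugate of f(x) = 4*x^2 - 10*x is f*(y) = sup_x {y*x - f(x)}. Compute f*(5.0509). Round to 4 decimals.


f*(y) = sup_x {y*x - a*x^2 - b*x} = sup_x {(y-b)*x - a*x^2}
FOC: (y - b) - 2a*x = 0 => x* = (y - b)/(2a)
x* = (5.0509 + 10)/(2*4) = 1.8814
f*(5.0509) = (y-b)^2/(4a) = (5.0509 + 10)^2/(4*4)
= 226.5296/16 = 14.1581


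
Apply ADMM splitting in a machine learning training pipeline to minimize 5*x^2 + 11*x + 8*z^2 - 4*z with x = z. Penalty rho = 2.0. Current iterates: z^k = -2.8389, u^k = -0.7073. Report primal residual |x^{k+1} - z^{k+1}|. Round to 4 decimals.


ADMM iteration with rho = 2.0, z^k = -2.8389, u^k = -0.7073
Step 1: x-update.
Minimize 5*x^2 + 11*x + (2.0/2)*(x + 2.8389 - 0.7073)^2
FOC: (2*5 + 2.0)*x = -11 + 2.0*(-2.8389 + 0.7073)
x^{k+1} = -1.2719
Step 2: z-update.
Minimize 8*z^2 - 4*z + (2.0/2)*(-1.2719 - z - 0.7073)^2
FOC: (2*8 + 2.0)*z = 4 + 2.0*(-1.2719 - 0.7073)
z^{k+1} = 0.0023
Step 3: u-update.
u^{k+1} = -0.7073 - 1.2719 - 0.0023 = -1.9815
Step 4: Primal residual = |-1.2719 - 0.0023| = 1.2742


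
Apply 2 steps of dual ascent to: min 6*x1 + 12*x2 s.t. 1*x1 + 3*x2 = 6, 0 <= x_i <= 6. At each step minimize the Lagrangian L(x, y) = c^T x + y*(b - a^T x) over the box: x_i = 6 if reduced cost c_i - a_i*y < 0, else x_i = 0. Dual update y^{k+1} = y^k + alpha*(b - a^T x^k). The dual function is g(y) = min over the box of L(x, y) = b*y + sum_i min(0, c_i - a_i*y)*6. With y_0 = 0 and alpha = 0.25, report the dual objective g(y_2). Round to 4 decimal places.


Dual ascent for LP: min 6*x1 + 12*x2, 1*x1 + 3*x2 = 6, 0 <= x_i <= 6
Step 1: y^k = 0.0, reduced costs: (6.0, 12.0)
  x^k = (0.0, 0.0), subgradient = b - a^T x = 6.0
  y^{k+1} = 0.0 + 0.25*6.0 = 1.5
Step 2: y^k = 1.5, reduced costs: (4.5, 7.5)
  x^k = (0.0, 0.0), subgradient = b - a^T x = 6.0
  y^{k+1} = 1.5 + 0.25*6.0 = 3.0
Dual objective at y_2 = 3.0: reduced costs (3.0, 3.0), box minimizer x = (0.0, 0.0)
g(y_2) = b*y + (c1 - a1*y)*x1 + (c2 - a2*y)*x2 = 6*3.0 + 3.0*0.0 + 3.0*0.0 = 18.0 + 0.0 + 0.0 = 18.0


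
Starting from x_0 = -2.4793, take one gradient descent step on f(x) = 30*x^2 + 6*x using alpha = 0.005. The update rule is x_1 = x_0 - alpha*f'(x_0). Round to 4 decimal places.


We compute the gradient at x_0 and apply the update.
f'(x) = 60*x + 6
f'(-2.4793) = 60*-2.4793 + 6 = -142.758
x_1 = -2.4793 - 0.005*-142.758 = -1.7655


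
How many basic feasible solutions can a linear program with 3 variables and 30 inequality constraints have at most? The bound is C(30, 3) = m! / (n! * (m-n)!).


Each vertex corresponds to some choice of n active constraints out of m, so the number of vertices is at most C(m, n) = m! / (n!(m-n)!).
m = 30, n = 3
Numerator: 30 * 29 * 28
Denominator: 3! = 6
C(30, 3) = 4060


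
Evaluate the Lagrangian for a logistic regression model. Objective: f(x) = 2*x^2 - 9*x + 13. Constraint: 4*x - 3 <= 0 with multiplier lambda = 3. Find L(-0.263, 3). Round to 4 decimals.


Step 1: Evaluate f(x).
f(-0.263) = 2*(-0.263)^2 - 9*(-0.263) + 13 = 15.5053
Step 2: Evaluate g(x).
g(-0.263) = 4*-0.263 - 3 = -4.052
Step 3: Compute Lagrangian.
L = 15.5053 + 3*-4.052 = 3.3493


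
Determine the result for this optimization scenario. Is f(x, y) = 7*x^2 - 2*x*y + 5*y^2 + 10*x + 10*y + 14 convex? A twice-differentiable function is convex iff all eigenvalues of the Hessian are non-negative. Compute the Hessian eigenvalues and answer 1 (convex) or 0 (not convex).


The Hessian of f(x,y) = 7*x^2 - 2*x*y + 5*y^2 + 10*x + 10*y + 14 is:
H = [[14, -2], [-2, 10]]
Trace = 14 + 10 = 24
Determinant = 14*10 - (-2)^2 = 136
Discriminant = (24)^2 - 4*136 = 32.0
Eigenvalues: lambda_1 = 9.1716, lambda_2 = 14.8284
The function is convex.

1


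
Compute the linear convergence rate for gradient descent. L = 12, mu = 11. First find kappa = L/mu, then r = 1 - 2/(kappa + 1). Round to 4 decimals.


Step 1: Compute the condition number.
kappa = L/mu = 12/11 = 1.0909
Step 2: Compute the convergence rate.
r = 1 - 2/(kappa + 1) = 1 - 2*mu/(L + mu) = (L - mu)/(L + mu) = 1/23 = 0.0435


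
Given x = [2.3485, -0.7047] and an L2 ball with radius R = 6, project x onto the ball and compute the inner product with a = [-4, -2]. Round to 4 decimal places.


Step 1: Compute ||x|| (intermediates to 6 decimals).
||x|| = sqrt(2.3485^2 + (-0.7047)^2) = 2.451949
Step 2: Project.
Since ||x|| <= R, proj = x (no scaling needed).
proj(x) = [2.3485, -0.7047]
Step 3: Dot product.
a^T * proj(x) = -4*2.3485 - 2*(-0.7047) = -7.9846


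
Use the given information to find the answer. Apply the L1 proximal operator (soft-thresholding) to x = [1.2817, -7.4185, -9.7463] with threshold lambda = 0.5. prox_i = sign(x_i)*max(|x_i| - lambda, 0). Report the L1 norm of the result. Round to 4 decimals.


Soft-thresholding with lambda = 0.5:
prox(1.2817) = sign(1.2817)*max(|1.2817| - 0.5, 0) = 0.7817
prox(-7.4185) = sign(-7.4185)*max(|-7.4185| - 0.5, 0) = -6.9185
prox(-9.7463) = sign(-9.7463)*max(|-9.7463| - 0.5, 0) = -9.2463
prox(x) = [0.7817, -6.9185, -9.2463]
||prox(x)||_1 = 0.7817 + 6.9185 + 9.2463 = 16.9465


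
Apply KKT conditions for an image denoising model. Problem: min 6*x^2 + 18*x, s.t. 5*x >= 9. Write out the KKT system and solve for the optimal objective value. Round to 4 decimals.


Step 1: Try lambda = 0 (constraint inactive).
x_unc = -18/(2*6) = -1.5
Check: 5*-1.5 = -7.5 < 9 -- violated!
Step 2: Constraint must be active: 5*x = 9
x* = 9/5 = 1.8
lambda = (2*6*1.8 + 18)/5 = 7.92
Step 3: Compute optimal value.
f(x*) = 6*1.8^2 + 18*1.8 = 51.84


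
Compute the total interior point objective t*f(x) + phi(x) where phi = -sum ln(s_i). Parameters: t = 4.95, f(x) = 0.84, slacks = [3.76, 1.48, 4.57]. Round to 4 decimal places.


Step 1: Compute log-barrier.
ln values: [1.3244, 0.392, 1.5195]
phi = -(1.3244 + 0.392 + 1.5195) = -3.236
Step 2: Compute augmented objective.
t*f(x) = 4.95*0.84 = 4.158
Total = 4.158 - 3.236 = 0.922


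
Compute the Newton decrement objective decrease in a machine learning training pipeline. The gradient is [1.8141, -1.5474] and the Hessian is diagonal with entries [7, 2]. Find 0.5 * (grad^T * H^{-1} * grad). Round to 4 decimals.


Step 1: H is diagonal, so H^(-1) * g = [0.2592, -0.7737].
Step 2: g^T H^(-1) g = sum_i g_i^2 / H_ii
  = (1.8141)^2/7 + (-1.5474)^2/2
  = 0.4701 + 1.1972 = 1.6674
Step 3: Objective decrease = 0.5 * g^T H^(-1) g = 0.8337


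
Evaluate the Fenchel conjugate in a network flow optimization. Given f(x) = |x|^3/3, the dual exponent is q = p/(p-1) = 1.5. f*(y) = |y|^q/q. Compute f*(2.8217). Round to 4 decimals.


The conjugate exponent q satisfies 1/p + 1/q = 1.
p = 3, so q = 3/(3 - 1) = 1.5
|y|^q = 2.8217^1.5 = 4.7399
f*(2.8217) = 4.7399 / 1.5 = 3.1599


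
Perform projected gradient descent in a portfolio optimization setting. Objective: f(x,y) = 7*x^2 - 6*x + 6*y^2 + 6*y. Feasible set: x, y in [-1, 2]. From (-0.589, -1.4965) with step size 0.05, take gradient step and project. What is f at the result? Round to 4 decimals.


Step 1: Compute gradient at (-0.589, -1.4965).
grad_x = 2*7*-0.589 - 6 = -14.246
grad_y = 2*6*-1.4965 + 6 = -11.958
Step 2: Gradient step.
x_raw = -0.589 - 0.05*-14.246 = 0.1233
y_raw = -1.4965 - 0.05*-11.958 = -0.8986
Step 3: Project onto [-1, 2].
x_proj = clip(0.1233) = 0.1233
y_proj = clip(-0.8986) = -0.8986
Step 4: Evaluate f.
f(0.1233, -0.8986) = -1.1801


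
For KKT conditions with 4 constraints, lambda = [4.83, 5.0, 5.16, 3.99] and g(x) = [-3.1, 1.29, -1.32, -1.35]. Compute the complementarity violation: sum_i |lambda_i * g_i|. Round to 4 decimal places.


KKT complementary slackness check:
lambda_1 * g_1 = 4.83 * -3.1 = -14.973
lambda_2 * g_2 = 5.0 * 1.29 = 6.45
lambda_3 * g_3 = 5.16 * -1.32 = -6.8112
lambda_4 * g_4 = 3.99 * -1.35 = -5.3865
Total violation = 14.973 + 6.45 + 6.8112 + 5.3865 = 33.6207


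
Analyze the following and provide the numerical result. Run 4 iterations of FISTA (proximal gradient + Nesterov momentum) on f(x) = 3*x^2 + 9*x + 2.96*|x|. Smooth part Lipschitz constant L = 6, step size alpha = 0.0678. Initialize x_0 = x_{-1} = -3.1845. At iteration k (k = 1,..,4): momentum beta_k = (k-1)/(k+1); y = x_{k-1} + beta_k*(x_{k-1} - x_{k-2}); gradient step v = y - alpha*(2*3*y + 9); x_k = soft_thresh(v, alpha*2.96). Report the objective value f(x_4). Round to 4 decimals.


FISTA on f(x) = 3*x^2 + 9*x + 2.96*|x|
L = 6, alpha = 0.0678
Iteration 1: beta = 0.0, y = -3.1845 + 0.0*(-3.1845 + 3.1845) = -3.1845
  grad(y) = -10.107, v = y - alpha*grad = -2.4992
  prox(v) = soft_thresh(-2.4992, 0.2007) = -2.2986
Iteration 2: beta = 0.3333, y = -2.2986 + 0.3333*(-2.2986 + 3.1845) = -2.0032
  grad(y) = -3.0195, v = y - alpha*grad = -1.7985
  prox(v) = soft_thresh(-1.7985, 0.2007) = -1.5978
Iteration 3: beta = 0.5, y = -1.5978 + 0.5*(-1.5978 + 2.2986) = -1.2475
  grad(y) = 1.5151, v = y - alpha*grad = -1.3502
  prox(v) = soft_thresh(-1.3502, 0.2007) = -1.1495
Iteration 4: beta = 0.6, y = -1.1495 + 0.6*(-1.1495 + 1.5978) = -0.8805
  grad(y) = 3.7169, v = y - alpha*grad = -1.1325
  prox(v) = soft_thresh(-1.1325, 0.2007) = -0.9318
f(x_4) = 3*(-0.9318)^2 + 9*(-0.9318) + 2.96*|-0.9318| = -3.0233


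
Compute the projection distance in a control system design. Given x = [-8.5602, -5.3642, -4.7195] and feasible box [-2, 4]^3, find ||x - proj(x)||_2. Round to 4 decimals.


Project each component onto [-2, 4].
clip(-8.5602) = -2.0, clip(-5.3642) = -2.0, clip(-4.7195) = -2.0
Projection = [-2.0, -2.0, -2.0]
Squared diffs: [43.0362, 11.3178, 7.3957]
Distance = sqrt(61.7497) = 7.8581


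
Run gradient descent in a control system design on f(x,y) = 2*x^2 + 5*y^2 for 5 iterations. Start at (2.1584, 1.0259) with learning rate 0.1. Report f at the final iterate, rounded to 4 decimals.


Gradient descent on f(x,y) = 2*x^2 + 5*y^2.
Starting point: (2.1584, 1.0259), alpha = 0.1
Step 1: grad_x = 2*2*2.1584 = 8.6336, grad_y = 2*5*1.0259 = 10.259
  x_1 = 2.1584 - 0.1*8.6336 = 1.295
  y_1 = 1.0259 - 0.1*10.259 = 0.0
Step 2: grad_x = 2*2*1.295 = 5.1802, grad_y = 2*5*0.0 = 0.0
  x_2 = 1.295 - 0.1*5.1802 = 0.777
  y_2 = 0.0 - 0.1*0.0 = 0.0
Step 3: grad_x = 2*2*0.777 = 3.1081, grad_y = 2*5*0.0 = 0.0
  x_3 = 0.777 - 0.1*3.1081 = 0.4662
  y_3 = 0.0 - 0.1*0.0 = 0.0
Step 4: grad_x = 2*2*0.4662 = 1.8649, grad_y = 2*5*0.0 = 0.0
  x_4 = 0.4662 - 0.1*1.8649 = 0.2797
  y_4 = 0.0 - 0.1*0.0 = 0.0
Step 5: grad_x = 2*2*0.2797 = 1.1189, grad_y = 2*5*0.0 = 0.0
  x_5 = 0.2797 - 0.1*1.1189 = 0.1678
  y_5 = 0.0 - 0.1*0.0 = 0.0
f(0.1678, 0.0) = 2*0.1678^2 + 5*0.0^2 = 0.0563


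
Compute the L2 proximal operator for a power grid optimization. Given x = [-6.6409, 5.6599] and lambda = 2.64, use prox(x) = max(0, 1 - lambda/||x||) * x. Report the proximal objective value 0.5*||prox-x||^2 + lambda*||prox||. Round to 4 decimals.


Step 1: Compute ||x||.
||x|| = 8.7256
Step 2: Compute scaling factor.
scale = max(0, 1 - 2.64/8.7256) = 0.6974
Step 3: prox(x) = [-4.6316, 3.9475]
||prox(x)|| = 6.0856
Step 4: Proximal objective.
0.5*||prox-x||^2 = 3.4848
lambda*||prox|| = 16.066
Total = 19.5508


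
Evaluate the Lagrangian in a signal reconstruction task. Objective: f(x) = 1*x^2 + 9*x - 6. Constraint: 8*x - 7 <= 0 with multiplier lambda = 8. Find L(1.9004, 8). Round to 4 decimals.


Step 1: Evaluate f(x).
f(1.9004) = 1*1.9004^2 + 9*1.9004 - 6 = 14.7151
Step 2: Evaluate g(x).
g(1.9004) = 8*1.9004 - 7 = 8.2032
Step 3: Compute Lagrangian.
L = 14.7151 + 8*8.2032 = 80.3407


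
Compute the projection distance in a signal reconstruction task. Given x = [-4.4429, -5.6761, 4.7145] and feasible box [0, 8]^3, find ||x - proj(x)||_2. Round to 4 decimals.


Project each component onto [0, 8].
clip(-4.4429) = 0.0, clip(-5.6761) = 0.0, clip(4.7145) = 4.7145
Projection = [0.0, 0.0, 4.7145]
Squared diffs: [19.7394, 32.2181, 0.0]
Distance = sqrt(51.9575) = 7.2082


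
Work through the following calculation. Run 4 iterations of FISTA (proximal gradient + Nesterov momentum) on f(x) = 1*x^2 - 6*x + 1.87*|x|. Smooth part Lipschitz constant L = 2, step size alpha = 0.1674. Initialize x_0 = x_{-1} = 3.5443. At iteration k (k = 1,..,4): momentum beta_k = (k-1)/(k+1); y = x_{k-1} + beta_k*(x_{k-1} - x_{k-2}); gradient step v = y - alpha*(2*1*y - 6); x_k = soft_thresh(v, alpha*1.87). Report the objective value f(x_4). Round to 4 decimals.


FISTA on f(x) = 1*x^2 - 6*x + 1.87*|x|
L = 2, alpha = 0.1674
Iteration 1: beta = 0.0, y = 3.5443 + 0.0*(3.5443 - 3.5443) = 3.5443
  grad(y) = 1.0886, v = y - alpha*grad = 3.3621
  prox(v) = soft_thresh(3.3621, 0.313) = 3.049
Iteration 2: beta = 0.3333, y = 3.049 + 0.3333*(3.049 - 3.5443) = 2.8839
  grad(y) = -0.2321, v = y - alpha*grad = 2.9228
  prox(v) = soft_thresh(2.9228, 0.313) = 2.6098
Iteration 3: beta = 0.5, y = 2.6098 + 0.5*(2.6098 - 3.049) = 2.3901
  grad(y) = -1.2198, v = y - alpha*grad = 2.5943
  prox(v) = soft_thresh(2.5943, 0.313) = 2.2813
Iteration 4: beta = 0.6, y = 2.2813 + 0.6*(2.2813 - 2.6098) = 2.0842
  grad(y) = -1.8316, v = y - alpha*grad = 2.3908
  prox(v) = soft_thresh(2.3908, 0.313) = 2.0778
f(x_4) = 1*2.0778^2 - 6*2.0778 + 1.87*|2.0778| = -4.2641


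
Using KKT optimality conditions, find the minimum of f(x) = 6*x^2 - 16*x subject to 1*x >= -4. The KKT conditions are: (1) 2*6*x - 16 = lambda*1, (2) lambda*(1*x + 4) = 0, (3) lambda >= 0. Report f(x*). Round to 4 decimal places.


Step 1: Try lambda = 0 (constraint inactive).
Stationarity: 2*6*x - 16 = 0
x* = 16/(2*6) = 4/3 = 1.3333 (rounded; the exact value 4/3 is used below)
Check constraint: 1*1.3333 = 1.3333 >= -4 -- satisfied.
Step 2: Compute optimal value.
f(x*) = 6*(4/3)^2 - 16*(4/3) = -10.6667


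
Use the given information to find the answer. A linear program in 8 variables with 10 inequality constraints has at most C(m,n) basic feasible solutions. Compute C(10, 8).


Each vertex corresponds to some choice of n active constraints out of m, so the number of vertices is at most C(m, n) = m! / (n!(m-n)!).
m = 10, n = 8
Numerator: 10 * 9 * 8 * 7 * 6 * 5 * 4 * 3
Denominator: 8! = 40320
C(10, 8) = 45


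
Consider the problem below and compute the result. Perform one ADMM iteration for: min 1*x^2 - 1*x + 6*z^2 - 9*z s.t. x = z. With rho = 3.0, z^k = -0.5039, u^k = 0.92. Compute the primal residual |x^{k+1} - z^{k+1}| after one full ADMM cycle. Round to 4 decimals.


ADMM iteration with rho = 3.0, z^k = -0.5039, u^k = 0.92
Step 1: x-update.
Minimize 1*x^2 - 1*x + (3.0/2)*(x + 0.5039 + 0.92)^2
FOC: (2*1 + 3.0)*x = 1 + 3.0*(-0.5039 - 0.92)
x^{k+1} = -0.6543
Step 2: z-update.
Minimize 6*z^2 - 9*z + (3.0/2)*(-0.6543 - z + 0.92)^2
FOC: (2*6 + 3.0)*z = 9 + 3.0*(-0.6543 + 0.92)
z^{k+1} = 0.6531
Step 3: u-update.
u^{k+1} = 0.92 - 0.6543 - 0.6531 = -0.3875
Step 4: Primal residual = |-0.6543 - 0.6531| = 1.3075


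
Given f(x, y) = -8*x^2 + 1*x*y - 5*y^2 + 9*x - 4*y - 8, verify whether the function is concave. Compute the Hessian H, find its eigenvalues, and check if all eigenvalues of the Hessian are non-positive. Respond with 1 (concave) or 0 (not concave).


The Hessian of f(x,y) = -8*x^2 + 1*x*y - 5*y^2 + 9*x - 4*y - 8 is:
H = [[-16, 1], [1, -10]]
Trace = -16 - 10 = -26
Determinant = -16*-10 - (1)^2 = 159
Discriminant = (-26)^2 - 4*159 = 40.0
Eigenvalues: lambda_1 = -16.1623, lambda_2 = -9.8377
The function is concave.

1


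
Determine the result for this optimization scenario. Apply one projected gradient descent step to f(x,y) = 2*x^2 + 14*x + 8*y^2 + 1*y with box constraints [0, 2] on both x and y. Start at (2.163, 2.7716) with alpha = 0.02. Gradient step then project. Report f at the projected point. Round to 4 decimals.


Step 1: Compute gradient at (2.163, 2.7716).
grad_x = 2*2*2.163 + 14 = 22.652
grad_y = 2*8*2.7716 + 1 = 45.3456
Step 2: Gradient step.
x_raw = 2.163 - 0.02*22.652 = 1.71
y_raw = 2.7716 - 0.02*45.3456 = 1.8647
Step 3: Project onto [0, 2].
x_proj = clip(1.71) = 1.71
y_proj = clip(1.8647) = 1.8647
Step 4: Evaluate f.
f(1.71, 1.8647) = 59.4685


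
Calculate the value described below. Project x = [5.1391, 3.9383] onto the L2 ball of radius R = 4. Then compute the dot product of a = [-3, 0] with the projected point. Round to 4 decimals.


Step 1: Compute ||x|| (intermediates to 6 decimals).
||x|| = sqrt(5.1391^2 + 3.9383^2) = 6.474609
Step 2: Project.
Since ||x|| > R, scale = R/||x|| = 4/6.474609 = 0.617798, proj(x) = scale * x
proj(x) = [3.174926, 2.433074]
Step 3: Dot product.
a^T * proj(x) = -3*3.174926 + 0*2.433074 = -9.5248


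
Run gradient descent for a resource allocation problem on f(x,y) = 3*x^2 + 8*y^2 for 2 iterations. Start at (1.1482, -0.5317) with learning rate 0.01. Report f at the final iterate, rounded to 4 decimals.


Gradient descent on f(x,y) = 3*x^2 + 8*y^2.
Starting point: (1.1482, -0.5317), alpha = 0.01
Step 1: grad_x = 2*3*1.1482 = 6.8892, grad_y = 2*8*-0.5317 = -8.5072
  x_1 = 1.1482 - 0.01*6.8892 = 1.0793
  y_1 = -0.5317 - 0.01*-8.5072 = -0.4466
Step 2: grad_x = 2*3*1.0793 = 6.4758, grad_y = 2*8*-0.4466 = -7.146
  x_2 = 1.0793 - 0.01*6.4758 = 1.0145
  y_2 = -0.4466 - 0.01*-7.146 = -0.3752
f(1.0145, -0.3752) = 3*1.0145^2 + 8*(-0.3752)^2 = 4.2139


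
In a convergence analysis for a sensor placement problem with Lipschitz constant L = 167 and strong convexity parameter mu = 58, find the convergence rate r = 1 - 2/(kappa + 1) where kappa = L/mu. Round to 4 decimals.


Step 1: Compute the condition number.
kappa = L/mu = 167/58 = 2.8793
Step 2: Compute the convergence rate.
r = 1 - 2/(kappa + 1) = 1 - 2*mu/(L + mu) = (L - mu)/(L + mu) = 109/225 = 0.4844


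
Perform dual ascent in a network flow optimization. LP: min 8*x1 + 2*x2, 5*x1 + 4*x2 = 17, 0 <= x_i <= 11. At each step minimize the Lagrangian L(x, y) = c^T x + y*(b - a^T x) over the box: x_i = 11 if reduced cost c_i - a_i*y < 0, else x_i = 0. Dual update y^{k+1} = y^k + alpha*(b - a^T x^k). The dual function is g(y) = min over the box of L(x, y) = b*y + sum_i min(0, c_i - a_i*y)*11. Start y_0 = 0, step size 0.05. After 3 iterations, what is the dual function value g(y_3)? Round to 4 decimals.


Dual ascent for LP: min 8*x1 + 2*x2, 5*x1 + 4*x2 = 17, 0 <= x_i <= 11
Step 1: y^k = 0.0, reduced costs: (8.0, 2.0)
  x^k = (0.0, 0.0), subgradient = b - a^T x = 17.0
  y^{k+1} = 0.0 + 0.05*17.0 = 0.85
Step 2: y^k = 0.85, reduced costs: (3.75, -1.4)
  x^k = (0.0, 11.0), subgradient = b - a^T x = -27.0
  y^{k+1} = 0.85 + 0.05*-27.0 = -0.5
Step 3: y^k = -0.5, reduced costs: (10.5, 4.0)
  x^k = (0.0, 0.0), subgradient = b - a^T x = 17.0
  y^{k+1} = -0.5 + 0.05*17.0 = 0.35
Dual objective at y_3 = 0.35: reduced costs (6.25, 0.6), box minimizer x = (0.0, 0.0)
g(y_3) = b*y + (c1 - a1*y)*x1 + (c2 - a2*y)*x2 = 17*0.35 + 6.25*0.0 + 0.6*0.0 = 5.95 + 0.0 + 0.0 = 5.95


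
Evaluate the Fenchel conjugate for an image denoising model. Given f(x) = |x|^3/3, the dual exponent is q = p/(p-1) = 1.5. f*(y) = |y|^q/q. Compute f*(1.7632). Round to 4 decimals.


The conjugate exponent q satisfies 1/p + 1/q = 1.
p = 3, so q = 3/(3 - 1) = 1.5
|y|^q = 1.7632^1.5 = 2.3413
f*(1.7632) = 2.3413 / 1.5 = 1.5608


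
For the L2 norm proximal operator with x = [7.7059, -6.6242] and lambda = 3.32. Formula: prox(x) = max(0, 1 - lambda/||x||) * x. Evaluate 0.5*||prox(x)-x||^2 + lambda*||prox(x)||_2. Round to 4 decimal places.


Step 1: Compute ||x||.
||x|| = 10.1617
Step 2: Compute scaling factor.
scale = max(0, 1 - 3.32/10.1617) = 0.6733
Step 3: prox(x) = [5.1883, -4.46]
||prox(x)|| = 6.8417
Step 4: Proximal objective.
0.5*||prox-x||^2 = 5.5112
lambda*||prox|| = 22.7144
Total = 28.2258


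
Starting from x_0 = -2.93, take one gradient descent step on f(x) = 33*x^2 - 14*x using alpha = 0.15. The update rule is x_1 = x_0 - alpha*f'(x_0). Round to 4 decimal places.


We compute the gradient at x_0 and apply the update.
f'(x) = 66*x - 14
f'(-2.93) = 66*-2.93 - 14 = -207.38
x_1 = -2.93 - 0.15*-207.38 = 28.177


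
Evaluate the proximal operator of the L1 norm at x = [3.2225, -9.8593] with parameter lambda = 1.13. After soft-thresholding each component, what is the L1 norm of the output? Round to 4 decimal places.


Soft-thresholding with lambda = 1.13:
prox(3.2225) = sign(3.2225)*max(|3.2225| - 1.13, 0) = 2.0925
prox(-9.8593) = sign(-9.8593)*max(|-9.8593| - 1.13, 0) = -8.7293
prox(x) = [2.0925, -8.7293]
||prox(x)||_1 = 2.0925 + 8.7293 = 10.8218


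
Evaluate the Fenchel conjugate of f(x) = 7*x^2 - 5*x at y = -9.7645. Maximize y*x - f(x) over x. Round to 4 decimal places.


f*(y) = sup_x {y*x - a*x^2 - b*x} = sup_x {(y-b)*x - a*x^2}
FOC: (y - b) - 2a*x = 0 => x* = (y - b)/(2a)
x* = (-9.7645 + 5)/(2*7) = -0.3403
f*(-9.7645) = (y-b)^2/(4a) = (-9.7645 + 5)^2/(4*7)
= 22.7005/28 = 0.8107


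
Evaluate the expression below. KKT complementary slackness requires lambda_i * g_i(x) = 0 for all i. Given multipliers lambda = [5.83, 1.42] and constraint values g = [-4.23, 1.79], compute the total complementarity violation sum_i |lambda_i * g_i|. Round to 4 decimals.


KKT complementary slackness check:
lambda_1 * g_1 = 5.83 * -4.23 = -24.6609
lambda_2 * g_2 = 1.42 * 1.79 = 2.5418
Total violation = 24.6609 + 2.5418 = 27.2027


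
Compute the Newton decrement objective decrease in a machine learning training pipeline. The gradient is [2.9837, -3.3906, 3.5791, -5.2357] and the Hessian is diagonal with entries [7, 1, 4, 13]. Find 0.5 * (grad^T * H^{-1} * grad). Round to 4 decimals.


Step 1: H is diagonal, so H^(-1) * g = [0.4262, -3.3906, 0.8948, -0.4027].
Step 2: g^T H^(-1) g = sum_i g_i^2 / H_ii
  = (2.9837)^2/7 + (-3.3906)^2/1 + (3.5791)^2/4 + (-5.2357)^2/13
  = 1.2718 + 11.4962 + 3.2025 + 2.1087 = 18.0791
Step 3: Objective decrease = 0.5 * g^T H^(-1) g = 9.0395


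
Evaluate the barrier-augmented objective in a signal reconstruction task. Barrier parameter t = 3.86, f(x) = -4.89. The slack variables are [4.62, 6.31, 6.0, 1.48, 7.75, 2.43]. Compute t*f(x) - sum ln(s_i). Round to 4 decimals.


Step 1: Compute log-barrier.
ln values: [1.5304, 1.8421, 1.7918, 0.392, 2.0477, 0.8879]
phi = -(1.5304 + 1.8421 + 1.7918 + 0.392 + 2.0477 + 0.8879) = -8.4919
Step 2: Compute augmented objective.
t*f(x) = 3.86*-4.89 = -18.8754
Total = -18.8754 - 8.4919 = -27.3673


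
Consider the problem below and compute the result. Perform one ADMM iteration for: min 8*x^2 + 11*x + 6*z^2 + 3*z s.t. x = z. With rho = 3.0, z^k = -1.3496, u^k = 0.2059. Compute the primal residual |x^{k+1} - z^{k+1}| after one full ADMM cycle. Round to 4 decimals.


ADMM iteration with rho = 3.0, z^k = -1.3496, u^k = 0.2059
Step 1: x-update.
Minimize 8*x^2 + 11*x + (3.0/2)*(x + 1.3496 + 0.2059)^2
FOC: (2*8 + 3.0)*x = -11 + 3.0*(-1.3496 - 0.2059)
x^{k+1} = -0.8246
Step 2: z-update.
Minimize 6*z^2 + 3*z + (3.0/2)*(-0.8246 - z + 0.2059)^2
FOC: (2*6 + 3.0)*z = -3 + 3.0*(-0.8246 + 0.2059)
z^{k+1} = -0.3237
Step 3: u-update.
u^{k+1} = 0.2059 - 0.8246 + 0.3237 = -0.2949
Step 4: Primal residual = |-0.8246 + 0.3237| = 0.5008


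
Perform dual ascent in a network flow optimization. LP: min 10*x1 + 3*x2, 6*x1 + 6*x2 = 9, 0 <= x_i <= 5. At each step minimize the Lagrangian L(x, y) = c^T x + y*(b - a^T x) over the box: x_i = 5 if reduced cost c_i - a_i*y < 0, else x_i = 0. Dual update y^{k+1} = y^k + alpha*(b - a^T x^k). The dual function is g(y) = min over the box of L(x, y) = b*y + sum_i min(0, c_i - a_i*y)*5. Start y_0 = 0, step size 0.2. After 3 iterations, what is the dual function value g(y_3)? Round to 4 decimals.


Dual ascent for LP: min 10*x1 + 3*x2, 6*x1 + 6*x2 = 9, 0 <= x_i <= 5
Step 1: y^k = 0.0, reduced costs: (10.0, 3.0)
  x^k = (0.0, 0.0), subgradient = b - a^T x = 9.0
  y^{k+1} = 0.0 + 0.2*9.0 = 1.8
Step 2: y^k = 1.8, reduced costs: (-0.8, -7.8)
  x^k = (5.0, 5.0), subgradient = b - a^T x = -51.0
  y^{k+1} = 1.8 + 0.2*-51.0 = -8.4
Step 3: y^k = -8.4, reduced costs: (60.4, 53.4)
  x^k = (0.0, 0.0), subgradient = b - a^T x = 9.0
  y^{k+1} = -8.4 + 0.2*9.0 = -6.6
Dual objective at y_3 = -6.6: reduced costs (49.6, 42.6), box minimizer x = (0.0, 0.0)
g(y_3) = b*y + (c1 - a1*y)*x1 + (c2 - a2*y)*x2 = 9*(-6.6) + 49.6*0.0 + 42.6*0.0 = -59.4 + 0.0 + 0.0 = -59.4


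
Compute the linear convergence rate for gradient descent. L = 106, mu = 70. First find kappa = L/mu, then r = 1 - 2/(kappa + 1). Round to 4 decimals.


Step 1: Compute the condition number.
kappa = L/mu = 106/70 = 1.5143
Step 2: Compute the convergence rate.
r = 1 - 2/(kappa + 1) = 1 - 2*mu/(L + mu) = (L - mu)/(L + mu) = 36/176 = 0.2045


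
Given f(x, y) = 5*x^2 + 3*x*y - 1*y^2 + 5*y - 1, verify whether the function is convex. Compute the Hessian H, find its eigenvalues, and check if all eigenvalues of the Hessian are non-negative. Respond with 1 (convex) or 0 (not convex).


The Hessian of f(x,y) = 5*x^2 + 3*x*y - 1*y^2 + 5*y - 1 is:
H = [[10, 3], [3, -2]]
Trace = 10 - 2 = 8
Determinant = 10*-2 - (3)^2 = -29
Discriminant = (8)^2 - 4*-29 = 180.0
Eigenvalues: lambda_1 = -2.7082, lambda_2 = 10.7082
The function is not convex.

0


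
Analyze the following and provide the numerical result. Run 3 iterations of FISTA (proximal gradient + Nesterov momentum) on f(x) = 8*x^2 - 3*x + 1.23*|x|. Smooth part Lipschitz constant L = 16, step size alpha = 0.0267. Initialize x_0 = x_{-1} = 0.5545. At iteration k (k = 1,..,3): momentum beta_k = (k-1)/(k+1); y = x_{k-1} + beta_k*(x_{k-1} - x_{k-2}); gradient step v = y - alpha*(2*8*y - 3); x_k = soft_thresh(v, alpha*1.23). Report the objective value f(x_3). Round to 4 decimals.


FISTA on f(x) = 8*x^2 - 3*x + 1.23*|x|
L = 16, alpha = 0.0267
Iteration 1: beta = 0.0, y = 0.5545 + 0.0*(0.5545 - 0.5545) = 0.5545
  grad(y) = 5.872, v = y - alpha*grad = 0.3977
  prox(v) = soft_thresh(0.3977, 0.0328) = 0.3649
Iteration 2: beta = 0.3333, y = 0.3649 + 0.3333*(0.3649 - 0.5545) = 0.3017
  grad(y) = 1.8267, v = y - alpha*grad = 0.2529
  prox(v) = soft_thresh(0.2529, 0.0328) = 0.2201
Iteration 3: beta = 0.5, y = 0.2201 + 0.5*(0.2201 - 0.3649) = 0.1476
  grad(y) = -0.6377, v = y - alpha*grad = 0.1647
  prox(v) = soft_thresh(0.1647, 0.0328) = 0.1318
f(x_3) = 8*0.1318^2 - 3*0.1318 + 1.23*|0.1318| = -0.0943


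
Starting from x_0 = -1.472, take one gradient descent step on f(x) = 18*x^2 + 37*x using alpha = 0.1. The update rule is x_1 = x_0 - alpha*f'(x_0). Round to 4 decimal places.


We compute the gradient at x_0 and apply the update.
f'(x) = 36*x + 37
f'(-1.472) = 36*-1.472 + 37 = -15.992
x_1 = -1.472 - 0.1*-15.992 = 0.1272


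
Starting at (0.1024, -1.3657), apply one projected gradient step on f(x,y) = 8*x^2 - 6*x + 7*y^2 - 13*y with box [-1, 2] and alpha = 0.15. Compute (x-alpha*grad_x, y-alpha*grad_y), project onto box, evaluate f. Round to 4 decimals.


Step 1: Compute gradient at (0.1024, -1.3657).
grad_x = 2*8*0.1024 - 6 = -4.3616
grad_y = 2*7*-1.3657 - 13 = -32.1198
Step 2: Gradient step.
x_raw = 0.1024 - 0.15*-4.3616 = 0.7566
y_raw = -1.3657 - 0.15*-32.1198 = 3.4523
Step 3: Project onto [-1, 2].
x_proj = clip(0.7566) = 0.7566
y_proj = clip(3.4523) = 2.0
Step 4: Evaluate f.
f(0.7566, 2.0) = 2.0402


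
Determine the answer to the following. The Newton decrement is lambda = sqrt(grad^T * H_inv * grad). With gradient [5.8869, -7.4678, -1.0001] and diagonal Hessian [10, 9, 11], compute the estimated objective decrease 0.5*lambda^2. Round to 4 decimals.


Step 1: H is diagonal, so H^(-1) * g = [0.5887, -0.8298, -0.0909].
Step 2: g^T H^(-1) g = sum_i g_i^2 / H_ii
  = (5.8869)^2/10 + (-7.4678)^2/9 + (-1.0001)^2/11
  = 3.4656 + 6.1964 + 0.0909 = 9.7529
Step 3: Objective decrease = 0.5 * g^T H^(-1) g = 4.8765


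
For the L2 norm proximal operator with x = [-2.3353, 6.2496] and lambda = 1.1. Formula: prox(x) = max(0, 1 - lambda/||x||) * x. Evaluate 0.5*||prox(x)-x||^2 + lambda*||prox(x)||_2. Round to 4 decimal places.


Step 1: Compute ||x||.
||x|| = 6.6717
Step 2: Compute scaling factor.
scale = max(0, 1 - 1.1/6.6717) = 0.8351
Step 3: prox(x) = [-1.9503, 5.2192]
||prox(x)|| = 5.5717
Step 4: Proximal objective.
0.5*||prox-x||^2 = 0.605
lambda*||prox|| = 6.1289
Total = 6.7338


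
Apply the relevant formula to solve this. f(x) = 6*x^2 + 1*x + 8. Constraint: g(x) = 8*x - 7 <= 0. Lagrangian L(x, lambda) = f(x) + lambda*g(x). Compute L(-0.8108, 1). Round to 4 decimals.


Step 1: Evaluate f(x).
f(-0.8108) = 6*(-0.8108)^2 + 1*(-0.8108) + 8 = 11.1336
Step 2: Evaluate g(x).
g(-0.8108) = 8*-0.8108 - 7 = -13.4864
Step 3: Compute Lagrangian.
L = 11.1336 + 1*-13.4864 = -2.3528


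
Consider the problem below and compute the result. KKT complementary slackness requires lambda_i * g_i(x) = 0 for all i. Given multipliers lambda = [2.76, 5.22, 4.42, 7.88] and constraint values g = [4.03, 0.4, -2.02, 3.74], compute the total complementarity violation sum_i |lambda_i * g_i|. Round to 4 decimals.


KKT complementary slackness check:
lambda_1 * g_1 = 2.76 * 4.03 = 11.1228
lambda_2 * g_2 = 5.22 * 0.4 = 2.088
lambda_3 * g_3 = 4.42 * -2.02 = -8.9284
lambda_4 * g_4 = 7.88 * 3.74 = 29.4712
Total violation = 11.1228 + 2.088 + 8.9284 + 29.4712 = 51.6104


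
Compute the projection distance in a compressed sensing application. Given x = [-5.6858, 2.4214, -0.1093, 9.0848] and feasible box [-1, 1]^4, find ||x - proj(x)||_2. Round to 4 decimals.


Project each component onto [-1, 1].
clip(-5.6858) = -1.0, clip(2.4214) = 1.0, clip(-0.1093) = -0.1093, clip(9.0848) = 1.0
Projection = [-1.0, 1.0, -0.1093, 1.0]
Squared diffs: [21.9567, 2.0204, 0.0, 65.364]
Distance = sqrt(89.3411) = 9.452


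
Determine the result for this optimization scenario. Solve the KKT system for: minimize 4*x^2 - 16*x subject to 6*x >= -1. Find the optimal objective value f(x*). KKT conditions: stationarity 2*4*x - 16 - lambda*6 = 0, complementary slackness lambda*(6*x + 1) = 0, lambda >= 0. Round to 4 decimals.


Step 1: Try lambda = 0 (constraint inactive).
Stationarity: 2*4*x - 16 = 0
x* = 16/(2*4) = 2.0
Check constraint: 6*2.0 = 12.0 >= -1 -- satisfied.
Step 2: Compute optimal value.
f(x*) = 4*2.0^2 - 16*2.0 = -16.0


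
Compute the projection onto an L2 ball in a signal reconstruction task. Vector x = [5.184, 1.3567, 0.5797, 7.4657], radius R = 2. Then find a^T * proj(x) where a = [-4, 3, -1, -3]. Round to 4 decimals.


Step 1: Compute ||x|| (intermediates to 6 decimals).
||x|| = sqrt(5.184^2 + 1.3567^2 + 0.5797^2 + 7.4657^2) = 9.207998
Step 2: Project.
Since ||x|| > R, scale = R/||x|| = 2/9.207998 = 0.217202, proj(x) = scale * x
proj(x) = [1.125975, 0.294678, 0.125912, 1.621565]
Step 3: Dot product.
a^T * proj(x) = -4*1.125975 + 3*0.294678 - 1*0.125912 - 3*1.621565 = -8.6105


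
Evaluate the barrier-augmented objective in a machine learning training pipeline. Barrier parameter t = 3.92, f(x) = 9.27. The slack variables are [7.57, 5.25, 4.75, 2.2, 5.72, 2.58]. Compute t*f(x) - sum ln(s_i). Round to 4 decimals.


Step 1: Compute log-barrier.
ln values: [2.0242, 1.6582, 1.5581, 0.7885, 1.744, 0.9478]
phi = -(2.0242 + 1.6582 + 1.5581 + 0.7885 + 1.744 + 0.9478) = -8.7208
Step 2: Compute augmented objective.
t*f(x) = 3.92*9.27 = 36.3384
Total = 36.3384 - 8.7208 = 27.6176


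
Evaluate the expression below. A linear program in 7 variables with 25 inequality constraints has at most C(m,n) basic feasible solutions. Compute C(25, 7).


Each vertex corresponds to some choice of n active constraints out of m, so the number of vertices is at most C(m, n) = m! / (n!(m-n)!).
m = 25, n = 7
Numerator: 25 * 24 * 23 * 22 * 21 * 20 * 19
Denominator: 7! = 5040
C(25, 7) = 480700


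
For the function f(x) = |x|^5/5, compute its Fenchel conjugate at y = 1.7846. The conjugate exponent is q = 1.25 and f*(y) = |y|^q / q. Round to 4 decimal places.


The conjugate exponent q satisfies 1/p + 1/q = 1.
p = 5, so q = 5/(5 - 1) = 1.25
|y|^q = 1.7846^1.25 = 2.0627
f*(1.7846) = 2.0627 / 1.25 = 1.6501


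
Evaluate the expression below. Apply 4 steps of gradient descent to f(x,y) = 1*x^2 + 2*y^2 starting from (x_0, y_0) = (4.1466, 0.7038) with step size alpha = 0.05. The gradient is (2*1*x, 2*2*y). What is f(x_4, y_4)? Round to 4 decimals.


Gradient descent on f(x,y) = 1*x^2 + 2*y^2.
Starting point: (4.1466, 0.7038), alpha = 0.05
Step 1: grad_x = 2*1*4.1466 = 8.2932, grad_y = 2*2*0.7038 = 2.8152
  x_1 = 4.1466 - 0.05*8.2932 = 3.7319
  y_1 = 0.7038 - 0.05*2.8152 = 0.563
Step 2: grad_x = 2*1*3.7319 = 7.4639, grad_y = 2*2*0.563 = 2.2522
  x_2 = 3.7319 - 0.05*7.4639 = 3.3587
  y_2 = 0.563 - 0.05*2.2522 = 0.4504
Step 3: grad_x = 2*1*3.3587 = 6.7175, grad_y = 2*2*0.4504 = 1.8017
  x_3 = 3.3587 - 0.05*6.7175 = 3.0229
  y_3 = 0.4504 - 0.05*1.8017 = 0.3603
Step 4: grad_x = 2*1*3.0229 = 6.0457, grad_y = 2*2*0.3603 = 1.4414
  x_4 = 3.0229 - 0.05*6.0457 = 2.7206
  y_4 = 0.3603 - 0.05*1.4414 = 0.2883
f(2.7206, 0.2883) = 1*2.7206^2 + 2*0.2883^2 = 7.5678


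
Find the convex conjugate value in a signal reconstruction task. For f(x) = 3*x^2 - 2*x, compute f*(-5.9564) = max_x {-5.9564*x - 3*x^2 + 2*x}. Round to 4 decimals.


f*(y) = sup_x {y*x - a*x^2 - b*x} = sup_x {(y-b)*x - a*x^2}
FOC: (y - b) - 2a*x = 0 => x* = (y - b)/(2a)
x* = (-5.9564 + 2)/(2*3) = -0.6594
f*(-5.9564) = (y-b)^2/(4a) = (-5.9564 + 2)^2/(4*3)
= 15.6531/12 = 1.3044


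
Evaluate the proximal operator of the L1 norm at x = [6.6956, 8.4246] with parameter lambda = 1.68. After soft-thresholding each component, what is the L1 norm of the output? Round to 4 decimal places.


Soft-thresholding with lambda = 1.68:
prox(6.6956) = sign(6.6956)*max(|6.6956| - 1.68, 0) = 5.0156
prox(8.4246) = sign(8.4246)*max(|8.4246| - 1.68, 0) = 6.7446
prox(x) = [5.0156, 6.7446]
||prox(x)||_1 = 5.0156 + 6.7446 = 11.7602


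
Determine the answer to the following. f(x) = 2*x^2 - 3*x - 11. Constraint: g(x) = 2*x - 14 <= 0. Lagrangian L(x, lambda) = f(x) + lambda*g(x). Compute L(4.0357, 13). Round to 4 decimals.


Step 1: Evaluate f(x).
f(4.0357) = 2*4.0357^2 - 3*4.0357 - 11 = 9.4666
Step 2: Evaluate g(x).
g(4.0357) = 2*4.0357 - 14 = -5.9286
Step 3: Compute Lagrangian.
L = 9.4666 + 13*-5.9286 = -67.6052
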